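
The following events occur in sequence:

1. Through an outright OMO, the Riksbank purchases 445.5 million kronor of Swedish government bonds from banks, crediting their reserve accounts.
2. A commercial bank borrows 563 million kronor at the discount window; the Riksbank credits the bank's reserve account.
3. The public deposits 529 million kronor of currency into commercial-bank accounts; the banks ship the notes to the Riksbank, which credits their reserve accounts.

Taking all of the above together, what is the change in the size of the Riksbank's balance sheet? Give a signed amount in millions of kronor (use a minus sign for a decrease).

+1008.5 million

Riksbank balance sheet:
  Assets:      Securities +445.5M, Loans to banks +563M
  Liabilities: Bank reserves +1537.5M, Currency in circulation −529M
Change in total Riksbank assets = +1008.5 million.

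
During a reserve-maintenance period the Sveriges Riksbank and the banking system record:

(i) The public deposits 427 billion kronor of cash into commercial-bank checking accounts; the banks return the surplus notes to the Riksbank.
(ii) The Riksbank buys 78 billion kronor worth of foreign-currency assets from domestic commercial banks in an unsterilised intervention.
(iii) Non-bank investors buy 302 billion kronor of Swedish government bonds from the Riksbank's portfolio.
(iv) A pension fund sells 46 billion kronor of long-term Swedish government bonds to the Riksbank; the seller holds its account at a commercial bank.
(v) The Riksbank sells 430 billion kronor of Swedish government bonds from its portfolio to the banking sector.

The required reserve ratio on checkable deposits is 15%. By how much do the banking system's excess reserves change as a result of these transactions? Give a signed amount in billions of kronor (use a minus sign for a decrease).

-206.65 billion

Currency deposit 427 billion kronor: reserves +427B, deposits +427B.
FX purchase 78 billion kronor: reserves +78B, deposits 0.
Asset sale (to non-banks) 302 billion kronor: reserves −302B, deposits −302B.
Asset purchase (from non-banks) 46 billion kronor: reserves +46B, deposits +46B.
OMO sale (to banks) 430 billion kronor: reserves −430B, deposits 0.
Totals: Δreserves = −181B, Δdeposits = +171B.
Δrequired reserves = 15% × +171B = +25.65B.
Δexcess reserves = Δreserves − Δrequired = −181B − (+25.65B) = -206.65 billion.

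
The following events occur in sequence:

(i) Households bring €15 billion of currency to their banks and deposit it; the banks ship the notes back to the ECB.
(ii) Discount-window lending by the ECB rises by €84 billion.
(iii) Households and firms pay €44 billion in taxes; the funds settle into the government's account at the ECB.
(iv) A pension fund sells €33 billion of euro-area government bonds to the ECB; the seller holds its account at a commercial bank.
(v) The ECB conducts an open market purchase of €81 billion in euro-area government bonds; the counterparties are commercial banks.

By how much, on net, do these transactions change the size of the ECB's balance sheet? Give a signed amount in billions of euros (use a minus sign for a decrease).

+€198 billion

ECB balance sheet:
  Assets:      Securities +€114B, Loans to banks +€84B
  Liabilities: Bank reserves +€169B, Currency in circulation −€15B, Government deposits +€44B
Commercial banking system:
  Assets:      Reserves at CB +€169B, Securities −€81B
  Liabilities: Checkable deposits +€4B, Borrowings from CB +€84B
Change in total ECB assets = +€198 billion.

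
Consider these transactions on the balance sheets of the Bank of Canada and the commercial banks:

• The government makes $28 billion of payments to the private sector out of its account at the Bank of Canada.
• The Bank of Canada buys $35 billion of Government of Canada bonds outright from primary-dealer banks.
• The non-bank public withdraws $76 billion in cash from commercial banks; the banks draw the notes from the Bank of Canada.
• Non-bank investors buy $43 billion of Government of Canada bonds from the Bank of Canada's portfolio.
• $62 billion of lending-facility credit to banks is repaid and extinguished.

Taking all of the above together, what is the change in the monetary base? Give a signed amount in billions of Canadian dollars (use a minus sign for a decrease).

-$42 billion

Bank of Canada balance sheet:
  Assets:      Securities −$8B, Loans to banks −$62B
  Liabilities: Bank reserves −$118B, Currency in circulation +$76B, Government deposits −$28B
Commercial banking system:
  Assets:      Reserves at CB −$118B, Securities −$35B
  Liabilities: Checkable deposits −$91B, Borrowings from CB −$62B
Monetary base = currency + reserves: +$76B + (−$118B) = -$42 billion.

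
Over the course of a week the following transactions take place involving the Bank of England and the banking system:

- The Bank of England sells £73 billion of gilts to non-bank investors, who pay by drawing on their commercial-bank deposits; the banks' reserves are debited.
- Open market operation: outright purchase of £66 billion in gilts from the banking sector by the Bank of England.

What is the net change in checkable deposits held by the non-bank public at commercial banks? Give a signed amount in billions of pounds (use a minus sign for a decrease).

Bank of England balance sheet:
  Assets:      Securities −£7B
  Liabilities: Bank reserves −£7B
Commercial banking system:
  Assets:      Reserves at CB −£7B, Securities −£66B
  Liabilities: Checkable deposits −£73B
So the change in checkable deposits held by the non-bank public at commercial banks is -£73 billion.

-£73 billion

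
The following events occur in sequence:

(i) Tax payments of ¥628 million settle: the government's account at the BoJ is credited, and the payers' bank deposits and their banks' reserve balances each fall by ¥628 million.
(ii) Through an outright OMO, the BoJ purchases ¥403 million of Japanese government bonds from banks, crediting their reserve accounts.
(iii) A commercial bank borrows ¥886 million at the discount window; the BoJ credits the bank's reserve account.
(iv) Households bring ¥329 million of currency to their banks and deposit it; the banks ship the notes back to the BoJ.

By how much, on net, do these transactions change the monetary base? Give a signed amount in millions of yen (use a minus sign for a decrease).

+¥661 million

BoJ balance sheet:
  Assets:      Securities +¥403M, Loans to banks +¥886M
  Liabilities: Bank reserves +¥990M, Currency in circulation −¥329M, Government deposits +¥628M
Monetary base = currency + reserves: −¥329M + (+¥990M) = +¥661 million.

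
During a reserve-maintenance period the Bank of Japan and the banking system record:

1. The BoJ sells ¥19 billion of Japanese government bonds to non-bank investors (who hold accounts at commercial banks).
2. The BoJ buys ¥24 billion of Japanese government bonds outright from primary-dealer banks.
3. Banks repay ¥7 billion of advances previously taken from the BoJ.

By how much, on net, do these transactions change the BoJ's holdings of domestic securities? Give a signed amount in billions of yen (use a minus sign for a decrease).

Asset sale (to non-banks) ¥19 billion: securities removed from the BoJ's portfolio → −¥19B.
OMO purchase (from banks) ¥24 billion: securities added to the BoJ's portfolio → +¥24B.
Discount-window repayment ¥7 billion: the BoJ's securities portfolio is untouched → 0.
Net: −19 + 24 + 0 = +¥5 billion.

+¥5 billion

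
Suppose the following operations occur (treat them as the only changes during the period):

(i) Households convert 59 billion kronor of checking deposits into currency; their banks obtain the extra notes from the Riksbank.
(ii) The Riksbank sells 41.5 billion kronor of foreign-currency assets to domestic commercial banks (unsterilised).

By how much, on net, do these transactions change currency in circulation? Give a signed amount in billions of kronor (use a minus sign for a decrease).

+59 billion

Riksbank balance sheet:
  Assets:      Foreign assets −41.5B
  Liabilities: Bank reserves −100.5B, Currency in circulation +59B
So the change in currency in circulation is +59 billion.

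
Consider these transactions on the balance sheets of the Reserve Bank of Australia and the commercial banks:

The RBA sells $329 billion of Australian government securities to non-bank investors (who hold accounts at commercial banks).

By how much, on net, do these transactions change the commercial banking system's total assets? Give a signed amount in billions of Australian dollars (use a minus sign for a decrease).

RBA balance sheet:
  Assets:      Securities −$329B
  Liabilities: Bank reserves −$329B
Commercial banking system:
  Assets:      Reserves at CB −$329B
  Liabilities: Checkable deposits −$329B
Change in total bank assets = -$329 billion.

-$329 billion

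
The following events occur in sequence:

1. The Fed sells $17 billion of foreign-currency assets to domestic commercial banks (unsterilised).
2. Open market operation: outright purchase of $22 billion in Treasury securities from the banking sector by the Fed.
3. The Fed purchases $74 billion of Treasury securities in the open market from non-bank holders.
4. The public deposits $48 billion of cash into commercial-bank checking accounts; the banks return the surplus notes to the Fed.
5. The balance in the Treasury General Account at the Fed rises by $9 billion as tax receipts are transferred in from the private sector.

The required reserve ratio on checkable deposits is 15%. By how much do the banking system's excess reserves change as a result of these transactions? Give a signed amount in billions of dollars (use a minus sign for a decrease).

FX sale $17 billion: reserves −$17B, deposits 0.
OMO purchase (from banks) $22 billion: reserves +$22B, deposits 0.
Asset purchase (from non-banks) $74 billion: reserves +$74B, deposits +$74B.
Currency deposit $48 billion: reserves +$48B, deposits +$48B.
Government account inflow $9 billion: reserves −$9B, deposits −$9B.
Totals: Δreserves = +$118B, Δdeposits = +$113B.
Δrequired reserves = 15% × +$113B = +$16.95B.
Δexcess reserves = Δreserves − Δrequired = +$118B − (+$16.95B) = +$101.05 billion.

+$101.05 billion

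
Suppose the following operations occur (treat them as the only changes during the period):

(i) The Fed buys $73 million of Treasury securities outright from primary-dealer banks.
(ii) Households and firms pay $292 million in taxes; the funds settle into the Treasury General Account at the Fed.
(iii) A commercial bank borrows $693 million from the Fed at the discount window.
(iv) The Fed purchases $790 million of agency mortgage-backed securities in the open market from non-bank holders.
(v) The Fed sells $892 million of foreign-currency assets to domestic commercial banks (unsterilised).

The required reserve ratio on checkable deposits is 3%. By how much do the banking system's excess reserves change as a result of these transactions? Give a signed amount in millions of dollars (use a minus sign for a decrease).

OMO purchase (from banks) $73 million: reserves +$73M, deposits 0.
Government account inflow $292 million: reserves −$292M, deposits −$292M.
Discount-window loan $693 million: reserves +$693M, deposits 0.
Asset purchase (from non-banks) $790 million: reserves +$790M, deposits +$790M.
FX sale $892 million: reserves −$892M, deposits 0.
Totals: Δreserves = +$372M, Δdeposits = +$498M.
Δrequired reserves = 3% × +$498M = +$14.94M.
Δexcess reserves = Δreserves − Δrequired = +$372M − (+$14.94M) = +$357.06 million.

+$357.06 million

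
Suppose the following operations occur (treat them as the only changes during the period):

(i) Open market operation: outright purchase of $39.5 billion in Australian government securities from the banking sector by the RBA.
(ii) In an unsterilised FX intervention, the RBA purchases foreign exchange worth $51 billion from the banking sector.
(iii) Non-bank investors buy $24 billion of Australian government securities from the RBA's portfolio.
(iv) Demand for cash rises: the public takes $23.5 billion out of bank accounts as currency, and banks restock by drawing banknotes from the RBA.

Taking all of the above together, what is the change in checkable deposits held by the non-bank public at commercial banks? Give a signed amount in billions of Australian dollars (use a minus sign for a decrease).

-$47.5 billion

RBA balance sheet:
  Assets:      Securities +$15.5B, Foreign assets +$51B
  Liabilities: Bank reserves +$43B, Currency in circulation +$23.5B
Commercial banking system:
  Assets:      Reserves at CB +$43B, Securities −$39.5B, Foreign assets −$51B
  Liabilities: Checkable deposits −$47.5B
So the change in checkable deposits held by the non-bank public at commercial banks is -$47.5 billion.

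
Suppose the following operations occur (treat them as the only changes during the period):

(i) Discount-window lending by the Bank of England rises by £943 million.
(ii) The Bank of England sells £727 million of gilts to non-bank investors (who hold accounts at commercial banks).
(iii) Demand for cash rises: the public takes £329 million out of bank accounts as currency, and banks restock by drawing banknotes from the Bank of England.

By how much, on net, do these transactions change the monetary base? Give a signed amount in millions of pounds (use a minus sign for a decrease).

Discount-window loan £943 million: Bank of England balance sheet expands → +£943M.
Asset sale (to non-banks) £727 million: Bank of England balance sheet contracts → −£727M.
Currency withdrawal £329 million: just a shift between currency and reserves — both are base money → 0.
Net: 943 − 727 + 0 = +£216 million.

+£216 million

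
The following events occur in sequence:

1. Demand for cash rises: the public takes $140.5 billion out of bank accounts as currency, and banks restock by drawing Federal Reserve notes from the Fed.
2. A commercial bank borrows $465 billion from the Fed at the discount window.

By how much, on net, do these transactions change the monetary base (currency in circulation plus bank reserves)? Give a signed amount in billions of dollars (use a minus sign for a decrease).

Fed balance sheet:
  Assets:      Loans to banks +$465B
  Liabilities: Bank reserves +$324.5B, Currency in circulation +$140.5B
Commercial banking system:
  Assets:      Reserves at CB +$324.5B
  Liabilities: Checkable deposits −$140.5B, Borrowings from CB +$465B
Monetary base = currency + reserves: +$140.5B + (+$324.5B) = +$465 billion.

+$465 billion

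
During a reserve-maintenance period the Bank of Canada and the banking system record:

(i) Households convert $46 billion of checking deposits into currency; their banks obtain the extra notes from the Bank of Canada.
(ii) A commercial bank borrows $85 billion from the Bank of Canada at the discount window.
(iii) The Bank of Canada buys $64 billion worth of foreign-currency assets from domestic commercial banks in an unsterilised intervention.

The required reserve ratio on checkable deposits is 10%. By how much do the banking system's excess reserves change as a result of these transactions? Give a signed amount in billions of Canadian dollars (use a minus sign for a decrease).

+$107.6 billion

Currency withdrawal $46 billion: reserves −$46B, deposits −$46B.
Discount-window loan $85 billion: reserves +$85B, deposits 0.
FX purchase $64 billion: reserves +$64B, deposits 0.
Totals: Δreserves = +$103B, Δdeposits = −$46B.
Δrequired reserves = 10% × −$46B = −$4.6B.
Δexcess reserves = Δreserves − Δrequired = +$103B − (−$4.6B) = +$107.6 billion.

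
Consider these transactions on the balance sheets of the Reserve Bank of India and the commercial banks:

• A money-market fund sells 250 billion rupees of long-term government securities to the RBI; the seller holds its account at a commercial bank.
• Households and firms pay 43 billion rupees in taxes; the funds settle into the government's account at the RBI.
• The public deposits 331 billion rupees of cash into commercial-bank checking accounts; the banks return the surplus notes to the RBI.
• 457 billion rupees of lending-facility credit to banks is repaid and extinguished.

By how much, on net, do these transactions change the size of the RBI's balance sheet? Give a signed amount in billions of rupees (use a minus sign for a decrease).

RBI balance sheet:
  Assets:      Securities +250B, Loans to banks −457B
  Liabilities: Bank reserves +81B, Currency in circulation −331B, Government deposits +43B
Change in total RBI assets = -207 billion.

-207 billion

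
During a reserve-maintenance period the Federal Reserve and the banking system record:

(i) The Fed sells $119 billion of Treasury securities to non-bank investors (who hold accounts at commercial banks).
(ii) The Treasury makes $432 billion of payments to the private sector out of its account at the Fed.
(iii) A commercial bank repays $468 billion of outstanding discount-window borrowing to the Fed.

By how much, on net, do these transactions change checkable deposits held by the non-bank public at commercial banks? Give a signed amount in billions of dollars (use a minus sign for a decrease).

Fed balance sheet:
  Assets:      Securities −$119B, Loans to banks −$468B
  Liabilities: Bank reserves −$155B, Government deposits −$432B
Commercial banking system:
  Assets:      Reserves at CB −$155B
  Liabilities: Checkable deposits +$313B, Borrowings from CB −$468B
So the change in checkable deposits held by the non-bank public at commercial banks is +$313 billion.

+$313 billion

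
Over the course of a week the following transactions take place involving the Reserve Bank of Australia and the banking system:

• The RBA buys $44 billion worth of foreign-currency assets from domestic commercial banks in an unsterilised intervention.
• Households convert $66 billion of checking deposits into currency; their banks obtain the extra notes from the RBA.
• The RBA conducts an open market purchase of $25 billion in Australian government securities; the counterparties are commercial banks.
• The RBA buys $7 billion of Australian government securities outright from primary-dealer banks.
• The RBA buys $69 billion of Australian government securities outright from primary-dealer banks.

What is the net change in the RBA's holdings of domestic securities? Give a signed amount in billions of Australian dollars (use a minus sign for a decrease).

RBA balance sheet:
  Assets:      Securities +$101B, Foreign assets +$44B
  Liabilities: Bank reserves +$79B, Currency in circulation +$66B
So the change in the RBA's holdings of domestic securities is +$101 billion.

+$101 billion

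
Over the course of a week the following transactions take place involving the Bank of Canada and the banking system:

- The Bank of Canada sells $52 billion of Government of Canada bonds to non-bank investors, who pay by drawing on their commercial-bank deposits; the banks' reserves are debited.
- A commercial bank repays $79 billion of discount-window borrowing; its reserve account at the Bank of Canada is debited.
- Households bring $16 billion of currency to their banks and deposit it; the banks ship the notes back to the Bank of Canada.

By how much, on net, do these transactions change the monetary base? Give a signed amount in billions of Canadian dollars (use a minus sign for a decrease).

Bank of Canada balance sheet:
  Assets:      Securities −$52B, Loans to banks −$79B
  Liabilities: Bank reserves −$115B, Currency in circulation −$16B
Commercial banking system:
  Assets:      Reserves at CB −$115B
  Liabilities: Checkable deposits −$36B, Borrowings from CB −$79B
Monetary base = currency + reserves: −$16B + (−$115B) = -$131 billion.

-$131 billion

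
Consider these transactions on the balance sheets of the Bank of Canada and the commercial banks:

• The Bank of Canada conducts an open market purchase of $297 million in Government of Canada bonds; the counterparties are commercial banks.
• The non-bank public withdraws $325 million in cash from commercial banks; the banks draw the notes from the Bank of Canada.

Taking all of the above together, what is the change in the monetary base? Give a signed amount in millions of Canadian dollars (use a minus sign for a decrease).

Bank of Canada balance sheet:
  Assets:      Securities +$297M
  Liabilities: Bank reserves −$28M, Currency in circulation +$325M
Monetary base = currency + reserves: +$325M + (−$28M) = +$297 million.

+$297 million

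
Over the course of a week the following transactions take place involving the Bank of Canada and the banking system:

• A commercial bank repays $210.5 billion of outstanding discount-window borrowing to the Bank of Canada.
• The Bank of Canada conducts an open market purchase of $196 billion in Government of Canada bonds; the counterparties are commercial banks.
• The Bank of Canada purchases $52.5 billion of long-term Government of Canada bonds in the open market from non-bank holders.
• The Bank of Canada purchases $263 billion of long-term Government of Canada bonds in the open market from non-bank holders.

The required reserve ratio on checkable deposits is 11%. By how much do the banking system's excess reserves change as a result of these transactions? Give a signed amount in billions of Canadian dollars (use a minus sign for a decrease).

Discount-window repayment $210.5 billion: reserves −$210.5B, deposits 0.
OMO purchase (from banks) $196 billion: reserves +$196B, deposits 0.
Asset purchase (from non-banks) $52.5 billion: reserves +$52.5B, deposits +$52.5B.
Asset purchase (from non-banks) $263 billion: reserves +$263B, deposits +$263B.
Totals: Δreserves = +$301B, Δdeposits = +$315.5B.
Δrequired reserves = 11% × +$315.5B = +$34.705B.
Δexcess reserves = Δreserves − Δrequired = +$301B − (+$34.705B) = +$266.295 billion.

+$266.295 billion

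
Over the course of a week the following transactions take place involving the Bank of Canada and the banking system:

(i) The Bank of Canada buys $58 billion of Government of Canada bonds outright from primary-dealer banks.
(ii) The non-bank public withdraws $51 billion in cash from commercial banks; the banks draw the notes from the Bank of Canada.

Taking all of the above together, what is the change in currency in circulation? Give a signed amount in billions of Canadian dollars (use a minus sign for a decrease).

+$51 billion

OMO purchase (from banks) $58 billion: no currency enters or leaves circulation → 0.
Currency withdrawal $51 billion: notes leave the central bank → +$51B.
Net: 0 + 51 = +$51 billion.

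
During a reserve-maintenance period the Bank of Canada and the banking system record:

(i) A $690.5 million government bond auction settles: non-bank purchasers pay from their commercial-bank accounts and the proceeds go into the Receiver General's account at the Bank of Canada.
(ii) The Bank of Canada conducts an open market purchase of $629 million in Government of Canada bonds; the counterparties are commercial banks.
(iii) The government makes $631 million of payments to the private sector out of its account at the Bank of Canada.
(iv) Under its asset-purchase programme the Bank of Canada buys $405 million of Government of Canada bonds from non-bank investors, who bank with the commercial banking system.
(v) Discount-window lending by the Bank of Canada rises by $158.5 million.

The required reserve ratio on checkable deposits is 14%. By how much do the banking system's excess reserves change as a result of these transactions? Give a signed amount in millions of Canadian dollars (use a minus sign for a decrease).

Government account inflow $690.5 million: reserves −$690.5M, deposits −$690.5M.
OMO purchase (from banks) $629 million: reserves +$629M, deposits 0.
Government spending $631 million: reserves +$631M, deposits +$631M.
Asset purchase (from non-banks) $405 million: reserves +$405M, deposits +$405M.
Discount-window loan $158.5 million: reserves +$158.5M, deposits 0.
Totals: Δreserves = +$1133M, Δdeposits = +$345.5M.
Δrequired reserves = 14% × +$345.5M = +$48.37M.
Δexcess reserves = Δreserves − Δrequired = +$1133M − (+$48.37M) = +$1084.63 million.

+$1084.63 million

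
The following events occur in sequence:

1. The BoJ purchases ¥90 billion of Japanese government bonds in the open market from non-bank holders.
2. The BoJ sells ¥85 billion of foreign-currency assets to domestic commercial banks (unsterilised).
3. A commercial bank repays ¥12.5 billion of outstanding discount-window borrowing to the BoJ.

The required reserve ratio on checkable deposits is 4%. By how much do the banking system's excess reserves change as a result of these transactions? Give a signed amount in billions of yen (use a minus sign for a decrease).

Asset purchase (from non-banks) ¥90 billion: reserves +¥90B, deposits +¥90B.
FX sale ¥85 billion: reserves −¥85B, deposits 0.
Discount-window repayment ¥12.5 billion: reserves −¥12.5B, deposits 0.
Totals: Δreserves = −¥7.5B, Δdeposits = +¥90B.
Δrequired reserves = 4% × +¥90B = +¥3.6B.
Δexcess reserves = Δreserves − Δrequired = −¥7.5B − (+¥3.6B) = -¥11.1 billion.

-¥11.1 billion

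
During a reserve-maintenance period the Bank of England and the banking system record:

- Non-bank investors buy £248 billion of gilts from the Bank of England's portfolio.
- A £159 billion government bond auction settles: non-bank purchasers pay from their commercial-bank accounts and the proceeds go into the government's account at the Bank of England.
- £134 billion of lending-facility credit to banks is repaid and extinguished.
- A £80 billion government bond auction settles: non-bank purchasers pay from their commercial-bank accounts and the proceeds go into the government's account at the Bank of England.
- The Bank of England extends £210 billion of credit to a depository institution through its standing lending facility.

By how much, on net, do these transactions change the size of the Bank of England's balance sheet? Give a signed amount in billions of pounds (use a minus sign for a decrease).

-£172 billion

Asset sale (to non-banks) £248 billion: a Bank of England asset is shed → −£248B.
Government account inflow £159 billion: only the composition of liabilities changes → 0.
Discount-window repayment £134 billion: a Bank of England asset is shed → −£134B.
Government account inflow £80 billion: only the composition of liabilities changes → 0.
Discount-window loan £210 billion: a Bank of England asset is acquired → +£210B.
Net: −248 + 0 − 134 + 0 + 210 = -£172 billion.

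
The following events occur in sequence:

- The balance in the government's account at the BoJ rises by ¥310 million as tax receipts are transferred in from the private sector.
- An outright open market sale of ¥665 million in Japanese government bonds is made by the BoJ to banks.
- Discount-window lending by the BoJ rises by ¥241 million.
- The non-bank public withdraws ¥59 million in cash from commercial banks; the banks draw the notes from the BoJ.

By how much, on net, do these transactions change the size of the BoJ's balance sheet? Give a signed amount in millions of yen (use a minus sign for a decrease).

BoJ balance sheet:
  Assets:      Securities −¥665M, Loans to banks +¥241M
  Liabilities: Bank reserves −¥793M, Currency in circulation +¥59M, Government deposits +¥310M
Commercial banking system:
  Assets:      Reserves at CB −¥793M, Securities +¥665M
  Liabilities: Checkable deposits −¥369M, Borrowings from CB +¥241M
Change in total BoJ assets = -¥424 million.

-¥424 million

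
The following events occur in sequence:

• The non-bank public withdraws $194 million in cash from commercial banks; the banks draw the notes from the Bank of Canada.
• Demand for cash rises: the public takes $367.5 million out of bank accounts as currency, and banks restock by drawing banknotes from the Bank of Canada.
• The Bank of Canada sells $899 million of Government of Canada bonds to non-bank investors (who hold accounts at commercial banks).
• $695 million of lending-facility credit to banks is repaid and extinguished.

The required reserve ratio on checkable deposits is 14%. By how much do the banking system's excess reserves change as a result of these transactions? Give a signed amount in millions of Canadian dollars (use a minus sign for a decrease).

-$1951.03 million

Currency withdrawal $194 million: reserves −$194M, deposits −$194M.
Currency withdrawal $367.5 million: reserves −$367.5M, deposits −$367.5M.
Asset sale (to non-banks) $899 million: reserves −$899M, deposits −$899M.
Discount-window repayment $695 million: reserves −$695M, deposits 0.
Totals: Δreserves = −$2155.5M, Δdeposits = −$1460.5M.
Δrequired reserves = 14% × −$1460.5M = −$204.47M.
Δexcess reserves = Δreserves − Δrequired = −$2155.5M − (−$204.47M) = -$1951.03 million.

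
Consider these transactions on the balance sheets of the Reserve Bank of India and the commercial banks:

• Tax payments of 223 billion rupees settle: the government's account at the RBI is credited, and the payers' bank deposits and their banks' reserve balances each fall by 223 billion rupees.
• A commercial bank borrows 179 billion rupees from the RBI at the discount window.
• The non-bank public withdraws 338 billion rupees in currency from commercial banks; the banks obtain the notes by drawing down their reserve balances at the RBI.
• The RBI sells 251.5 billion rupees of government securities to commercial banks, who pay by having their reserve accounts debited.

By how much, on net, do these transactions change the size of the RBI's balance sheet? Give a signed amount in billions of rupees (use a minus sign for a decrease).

Government account inflow 223 billion rupees: only the composition of liabilities changes → 0.
Discount-window loan 179 billion rupees: an RBI asset is acquired → +179B.
Currency withdrawal 338 billion rupees: only the composition of liabilities changes → 0.
OMO sale (to banks) 251.5 billion rupees: an RBI asset is shed → −251.5B.
Net: 0 + 179 + 0 − 251.5 = -72.5 billion.

-72.5 billion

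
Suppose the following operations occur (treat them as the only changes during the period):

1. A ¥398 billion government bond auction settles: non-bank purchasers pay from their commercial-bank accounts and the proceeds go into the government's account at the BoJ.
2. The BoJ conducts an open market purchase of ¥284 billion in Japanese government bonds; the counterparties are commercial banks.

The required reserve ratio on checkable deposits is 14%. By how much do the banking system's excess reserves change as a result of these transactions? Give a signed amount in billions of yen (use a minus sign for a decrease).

Government account inflow ¥398 billion: reserves −¥398B, deposits −¥398B.
OMO purchase (from banks) ¥284 billion: reserves +¥284B, deposits 0.
Totals: Δreserves = −¥114B, Δdeposits = −¥398B.
Δrequired reserves = 14% × −¥398B = −¥55.72B.
Δexcess reserves = Δreserves − Δrequired = −¥114B − (−¥55.72B) = -¥58.28 billion.

-¥58.28 billion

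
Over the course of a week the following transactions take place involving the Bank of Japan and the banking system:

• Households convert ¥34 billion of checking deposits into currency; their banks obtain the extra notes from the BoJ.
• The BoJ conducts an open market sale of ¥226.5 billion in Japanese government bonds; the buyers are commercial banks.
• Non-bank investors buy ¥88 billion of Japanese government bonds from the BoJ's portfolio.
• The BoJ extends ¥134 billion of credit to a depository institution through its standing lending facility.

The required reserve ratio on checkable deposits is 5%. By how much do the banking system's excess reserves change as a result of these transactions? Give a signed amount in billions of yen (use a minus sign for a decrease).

-¥208.4 billion

Currency withdrawal ¥34 billion: reserves −¥34B, deposits −¥34B.
OMO sale (to banks) ¥226.5 billion: reserves −¥226.5B, deposits 0.
Asset sale (to non-banks) ¥88 billion: reserves −¥88B, deposits −¥88B.
Discount-window loan ¥134 billion: reserves +¥134B, deposits 0.
Totals: Δreserves = −¥214.5B, Δdeposits = −¥122B.
Δrequired reserves = 5% × −¥122B = −¥6.1B.
Δexcess reserves = Δreserves − Δrequired = −¥214.5B − (−¥6.1B) = -¥208.4 billion.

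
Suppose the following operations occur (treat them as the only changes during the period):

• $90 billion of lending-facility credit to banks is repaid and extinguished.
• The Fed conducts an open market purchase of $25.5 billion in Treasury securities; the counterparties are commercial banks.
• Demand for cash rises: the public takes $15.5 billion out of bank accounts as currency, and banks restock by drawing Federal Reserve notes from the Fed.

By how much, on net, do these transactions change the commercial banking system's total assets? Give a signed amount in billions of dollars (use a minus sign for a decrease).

Fed balance sheet:
  Assets:      Securities +$25.5B, Loans to banks −$90B
  Liabilities: Bank reserves −$80B, Currency in circulation +$15.5B
Commercial banking system:
  Assets:      Reserves at CB −$80B, Securities −$25.5B
  Liabilities: Checkable deposits −$15.5B, Borrowings from CB −$90B
Change in total bank assets = -$105.5 billion.

-$105.5 billion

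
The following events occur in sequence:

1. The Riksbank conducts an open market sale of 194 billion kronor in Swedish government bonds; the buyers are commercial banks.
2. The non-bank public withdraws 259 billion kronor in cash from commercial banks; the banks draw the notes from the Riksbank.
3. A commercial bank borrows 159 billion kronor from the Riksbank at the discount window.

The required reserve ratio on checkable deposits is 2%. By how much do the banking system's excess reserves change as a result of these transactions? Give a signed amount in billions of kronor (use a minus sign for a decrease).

-288.82 billion

OMO sale (to banks) 194 billion kronor: reserves −194B, deposits 0.
Currency withdrawal 259 billion kronor: reserves −259B, deposits −259B.
Discount-window loan 159 billion kronor: reserves +159B, deposits 0.
Totals: Δreserves = −294B, Δdeposits = −259B.
Δrequired reserves = 2% × −259B = −5.18B.
Δexcess reserves = Δreserves − Δrequired = −294B − (−5.18B) = -288.82 billion.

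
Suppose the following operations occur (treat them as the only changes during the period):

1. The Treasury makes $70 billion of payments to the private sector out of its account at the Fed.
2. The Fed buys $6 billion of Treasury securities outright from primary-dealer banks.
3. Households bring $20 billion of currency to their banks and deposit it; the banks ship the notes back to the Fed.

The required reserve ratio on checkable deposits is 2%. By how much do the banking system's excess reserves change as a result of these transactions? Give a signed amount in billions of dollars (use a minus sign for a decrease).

Government spending $70 billion: reserves +$70B, deposits +$70B.
OMO purchase (from banks) $6 billion: reserves +$6B, deposits 0.
Currency deposit $20 billion: reserves +$20B, deposits +$20B.
Totals: Δreserves = +$96B, Δdeposits = +$90B.
Δrequired reserves = 2% × +$90B = +$1.8B.
Δexcess reserves = Δreserves − Δrequired = +$96B − (+$1.8B) = +$94.2 billion.

+$94.2 billion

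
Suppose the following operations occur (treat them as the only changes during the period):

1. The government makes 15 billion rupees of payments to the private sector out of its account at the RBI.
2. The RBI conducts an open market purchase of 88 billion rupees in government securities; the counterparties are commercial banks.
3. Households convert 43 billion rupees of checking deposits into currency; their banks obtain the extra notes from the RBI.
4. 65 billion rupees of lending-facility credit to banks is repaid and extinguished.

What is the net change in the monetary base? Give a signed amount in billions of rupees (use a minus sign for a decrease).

RBI balance sheet:
  Assets:      Securities +88B, Loans to banks −65B
  Liabilities: Bank reserves −5B, Currency in circulation +43B, Government deposits −15B
Monetary base = currency + reserves: +43B + (−5B) = +38 billion.

+38 billion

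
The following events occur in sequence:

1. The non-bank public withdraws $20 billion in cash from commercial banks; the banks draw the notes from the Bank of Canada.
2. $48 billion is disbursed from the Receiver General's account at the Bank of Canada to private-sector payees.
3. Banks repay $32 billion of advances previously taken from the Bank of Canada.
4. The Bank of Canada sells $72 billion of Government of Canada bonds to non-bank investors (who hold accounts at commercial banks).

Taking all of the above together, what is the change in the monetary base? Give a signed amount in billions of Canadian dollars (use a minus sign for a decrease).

Bank of Canada balance sheet:
  Assets:      Securities −$72B, Loans to banks −$32B
  Liabilities: Bank reserves −$76B, Currency in circulation +$20B, Government deposits −$48B
Monetary base = currency + reserves: +$20B + (−$76B) = -$56 billion.

-$56 billion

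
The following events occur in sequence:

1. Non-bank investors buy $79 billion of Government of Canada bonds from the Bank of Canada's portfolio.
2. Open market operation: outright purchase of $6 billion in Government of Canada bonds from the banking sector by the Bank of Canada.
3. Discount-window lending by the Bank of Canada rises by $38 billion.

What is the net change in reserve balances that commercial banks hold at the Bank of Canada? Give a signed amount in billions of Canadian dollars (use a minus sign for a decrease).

-$35 billion

Asset sale (to non-banks) $79 billion: the non-bank buyers' banks settle from reserves → −$79B.
OMO purchase (from banks) $6 billion: the Bank of Canada pays by crediting reserve accounts → +$6B.
Discount-window loan $38 billion: the loan is credited to the bank's reserve account → +$38B.
Net: −79 + 6 + 38 = -$35 billion.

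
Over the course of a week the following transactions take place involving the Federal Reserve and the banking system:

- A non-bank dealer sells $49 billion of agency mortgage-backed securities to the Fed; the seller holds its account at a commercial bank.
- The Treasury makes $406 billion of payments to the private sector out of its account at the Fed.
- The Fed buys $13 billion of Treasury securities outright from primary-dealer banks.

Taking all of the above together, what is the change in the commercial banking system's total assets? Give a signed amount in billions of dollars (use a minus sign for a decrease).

Fed balance sheet:
  Assets:      Securities +$62B
  Liabilities: Bank reserves +$468B, Government deposits −$406B
Commercial banking system:
  Assets:      Reserves at CB +$468B, Securities −$13B
  Liabilities: Checkable deposits +$455B
Change in total bank assets = +$455 billion.

+$455 billion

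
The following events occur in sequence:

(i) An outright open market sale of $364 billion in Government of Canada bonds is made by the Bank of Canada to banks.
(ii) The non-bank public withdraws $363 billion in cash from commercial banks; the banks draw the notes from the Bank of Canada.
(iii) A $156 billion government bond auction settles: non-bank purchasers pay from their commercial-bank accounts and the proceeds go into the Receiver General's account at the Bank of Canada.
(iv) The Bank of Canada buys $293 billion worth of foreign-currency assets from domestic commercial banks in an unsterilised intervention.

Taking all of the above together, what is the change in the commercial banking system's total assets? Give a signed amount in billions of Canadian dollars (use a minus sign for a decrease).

-$519 billion

Bank of Canada balance sheet:
  Assets:      Securities −$364B, Foreign assets +$293B
  Liabilities: Bank reserves −$590B, Currency in circulation +$363B, Government deposits +$156B
Commercial banking system:
  Assets:      Reserves at CB −$590B, Securities +$364B, Foreign assets −$293B
  Liabilities: Checkable deposits −$519B
Change in total bank assets = -$519 billion.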